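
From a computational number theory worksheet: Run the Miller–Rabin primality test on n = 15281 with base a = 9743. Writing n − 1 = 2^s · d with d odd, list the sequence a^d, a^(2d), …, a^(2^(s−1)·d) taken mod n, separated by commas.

8189, 6693, 7638, 11467

n − 1 = 15280 = 2^4 · 955, so s = 4 and d = 955.
x_0 = 9743^955 mod 15281 = 8189.
x_1 = 8189^2 mod 15281 = 6693.
x_2 = 6693^2 mod 15281 = 7638.
x_3 = 7638^2 mod 15281 = 11467.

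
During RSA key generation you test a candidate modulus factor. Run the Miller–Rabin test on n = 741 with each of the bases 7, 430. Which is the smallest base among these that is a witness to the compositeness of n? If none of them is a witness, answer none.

7

n − 1 = 740 = 2^2 · 185, so s = 2 and d = 185.
Base 7: x_0 = 7^185 mod 741 = 505. x_0 is neither 1 nor 740, so continue squaring. x_1 = 505^2 mod 741 = 121. Reached i = s−1 = 1 without hitting −1: 7 is a Miller–Rabin witness and 741 is composite.
Base 430: x_0 = 430^185 mod 741 = 274. x_0 is neither 1 nor 740, so continue squaring. x_1 = 274^2 mod 741 = 235. Reached i = s−1 = 1 without hitting −1: 430 is a Miller–Rabin witness and 741 is composite.
The smallest witness among the given bases is 7.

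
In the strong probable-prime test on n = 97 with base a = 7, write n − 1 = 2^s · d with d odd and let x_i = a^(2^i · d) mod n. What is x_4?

96

n − 1 = 96 = 2^5 · 3, so s = 5 and d = 3.
x_0 = 7^3 mod 97 = 52.
x_1 = 52^2 mod 97 = 85.
x_2 = 85^2 mod 97 = 47.
x_3 = 47^2 mod 97 = 75.
x_4 = 75^2 mod 97 = 96.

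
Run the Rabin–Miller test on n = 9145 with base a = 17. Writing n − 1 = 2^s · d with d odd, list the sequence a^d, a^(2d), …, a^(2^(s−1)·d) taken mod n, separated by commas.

n − 1 = 9144 = 2^3 · 1143, so s = 3 and d = 1143.
x_0 = 17^1143 mod 9145 = 5533.
x_1 = 5533^2 mod 9145 = 5774.
x_2 = 5774^2 mod 9145 = 5551.

5533, 5774, 5551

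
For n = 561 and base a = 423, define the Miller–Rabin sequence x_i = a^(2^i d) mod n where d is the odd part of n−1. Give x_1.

540

n − 1 = 560 = 2^4 · 35, so s = 4 and d = 35.
Repeated squaring mod 561: 423^1 ≡ 423, 423^2 ≡ 531, 423^4 ≡ 339, 423^8 ≡ 477, 423^16 ≡ 324, 423^32 ≡ 69.
35 = 32 + 2 + 1, so 423^35 ≡ 69·531·423 ≡ 111 (mod 561).
x_0 = 111.
x_1 = 111^2 mod 561 = 540.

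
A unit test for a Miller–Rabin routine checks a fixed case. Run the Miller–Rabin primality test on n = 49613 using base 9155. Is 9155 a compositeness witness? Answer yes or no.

no

n − 1 = 49612 = 2^2 · 12403, so s = 2 and d = 12403.
Repeated squaring mod 49613: 9155^1 ≡ 9155, 9155^2 ≡ 17668, 9155^4 ≡ 42841, 9155^8 ≡ 17572, 9155^16 ≡ 33485, 9155^32 ≡ 41038, 9155^64 ≡ 4159, 9155^128 ≡ 31957, 9155^256 ≡ 15857, 9155^512 ≡ 5765, 9155^1024 ≡ 44128, 9155^2048 ≡ 19747, 9155^4096 ≡ 35442, 9155^8192 ≡ 33430.
12403 = 8192 + 4096 + 64 + 32 + 16 + 2 + 1, so 9155^12403 ≡ 33430·35442·4159·41038·33485·17668·9155 ≡ 49612 (mod 49613).
x_0 = 9155^12403 mod 49613 = 49612.
x_0 = 49612 ≡ −1, so 9155 is not a witness.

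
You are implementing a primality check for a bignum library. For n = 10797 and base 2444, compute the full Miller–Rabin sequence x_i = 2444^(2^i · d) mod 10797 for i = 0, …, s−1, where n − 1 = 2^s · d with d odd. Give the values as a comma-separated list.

8708, 1933

n − 1 = 10796 = 2^2 · 2699, so s = 2 and d = 2699.
x_0 = 2444^2699 mod 10797 = 8708.
x_1 = 8708^2 mod 10797 = 1933.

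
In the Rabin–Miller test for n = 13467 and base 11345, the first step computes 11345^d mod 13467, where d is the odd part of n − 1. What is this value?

n − 1 = 13466 = 2^1 · 6733, so s = 1 and d = 6733.
By repeated squaring, 11345^6733 ≡ 10541 (mod 13467).

10541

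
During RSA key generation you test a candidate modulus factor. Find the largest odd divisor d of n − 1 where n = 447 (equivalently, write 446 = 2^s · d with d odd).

Halving: 446 → 223; 223 is odd.
So 446 = 2^1 · 223.

223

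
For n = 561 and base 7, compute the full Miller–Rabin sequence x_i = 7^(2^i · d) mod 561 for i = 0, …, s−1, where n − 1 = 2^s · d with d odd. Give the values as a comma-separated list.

241, 298, 166, 67

n − 1 = 560 = 2^4 · 35, so s = 4 and d = 35.
x_0 = 7^35 mod 561 = 241.
x_1 = 241^2 mod 561 = 298.
x_2 = 298^2 mod 561 = 166.
x_3 = 166^2 mod 561 = 67.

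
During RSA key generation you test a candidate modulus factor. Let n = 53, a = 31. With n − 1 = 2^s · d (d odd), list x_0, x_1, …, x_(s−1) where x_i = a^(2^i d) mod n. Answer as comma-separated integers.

n − 1 = 52 = 2^2 · 13, so s = 2 and d = 13.
x_0 = 31^13 mod 53 = 30.
x_1 = 30^2 mod 53 = 52.

30, 52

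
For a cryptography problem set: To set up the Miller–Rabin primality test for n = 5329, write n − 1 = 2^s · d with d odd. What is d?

Halving: 5328 → 2664 → 1332 → 666 → 333; 333 is odd.
So 5328 = 2^4 · 333.

333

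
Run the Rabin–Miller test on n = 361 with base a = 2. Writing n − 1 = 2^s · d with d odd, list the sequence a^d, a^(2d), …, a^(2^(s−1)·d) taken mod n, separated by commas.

n − 1 = 360 = 2^3 · 45, so s = 3 and d = 45.
x_0 = 2^45 mod 361 = 37.
x_1 = 37^2 mod 361 = 286.
x_2 = 286^2 mod 361 = 210.

37, 286, 210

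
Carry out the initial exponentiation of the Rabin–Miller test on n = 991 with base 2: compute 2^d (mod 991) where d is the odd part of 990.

n − 1 = 990 = 2^1 · 495, so s = 1 and d = 495.
2^495 mod 991 = 1.

1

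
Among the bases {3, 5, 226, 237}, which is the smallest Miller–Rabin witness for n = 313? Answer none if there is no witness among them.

n − 1 = 312 = 2^3 · 39, so s = 3 and d = 39.
Base 3: x_0 = 3^39 mod 313 = 1. x_0 = 1, so 3 is not a witness.
Base 5: x_0 = 5^39 mod 313 = 188. x_0 is neither 1 nor 312, so continue squaring. x_1 = 188^2 mod 313 = 288. x_2 = 288^2 mod 313 = 312. x_2 ≡ −1, so 5 is not a witness.
Base 226: x_0 = 226^39 mod 313 = 25. x_0 is neither 1 nor 312, so continue squaring. x_1 = 25^2 mod 313 = 312. x_1 ≡ −1, so 226 is not a witness.
Base 237: x_0 = 237^39 mod 313 = 312. x_0 = 312 ≡ −1, so 237 is not a witness.
No listed base is a witness for 313.

none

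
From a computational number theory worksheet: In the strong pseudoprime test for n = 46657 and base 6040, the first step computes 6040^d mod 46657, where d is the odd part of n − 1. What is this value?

n − 1 = 46656 = 2^6 · 729, so s = 6 and d = 729.
Repeated squaring mod 46657: 6040^1 ≡ 6040, 6040^2 ≡ 42483, 6040^4 ≡ 19215, 6040^8 ≡ 19384, 6040^16 ≡ 10635, 6040^32 ≡ 6657, 6040^64 ≡ 38156, 6040^128 ≡ 41965, 6040^256 ≡ 39417, 6040^512 ≡ 21789.
729 = 512 + 128 + 64 + 16 + 8 + 1, so 6040^729 ≡ 21789·41965·38156·10635·19384·6040 ≡ 10213 (mod 46657).

10213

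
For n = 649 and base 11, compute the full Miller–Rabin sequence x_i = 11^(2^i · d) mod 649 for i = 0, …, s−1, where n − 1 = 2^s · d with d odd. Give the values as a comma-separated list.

n − 1 = 648 = 2^3 · 81, so s = 3 and d = 81.
x_0 = 11^81 mod 649 = 319.
x_1 = 319^2 mod 649 = 517.
x_2 = 517^2 mod 649 = 550.

319, 517, 550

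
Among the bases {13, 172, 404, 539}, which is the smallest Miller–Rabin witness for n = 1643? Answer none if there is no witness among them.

n − 1 = 1642 = 2^1 · 821, so s = 1 and d = 821.
Base 13: x_0 = 13^821 mod 1643 = 964. x_0 ∉ {1, 1642} and s = 1, so 13 is a Miller–Rabin witness and 1643 is composite.
Base 172: x_0 = 172^821 mod 1643 = 487. x_0 ∉ {1, 1642} and s = 1, so 172 is a Miller–Rabin witness and 1643 is composite.
Base 404: x_0 = 404^821 mod 1643 = 1241. x_0 ∉ {1, 1642} and s = 1, so 404 is a Miller–Rabin witness and 1643 is composite.
Base 539: x_0 = 539^821 mod 1643 = 1509. x_0 ∉ {1, 1642} and s = 1, so 539 is a Miller–Rabin witness and 1643 is composite.
The smallest witness among the given bases is 13.

13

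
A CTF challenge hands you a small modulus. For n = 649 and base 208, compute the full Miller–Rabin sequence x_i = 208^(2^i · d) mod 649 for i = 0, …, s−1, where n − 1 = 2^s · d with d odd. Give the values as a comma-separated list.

n − 1 = 648 = 2^3 · 81, so s = 3 and d = 81.
x_0 = 208^81 mod 649 = 483.
x_1 = 483^2 mod 649 = 298.
x_2 = 298^2 mod 649 = 540.

483, 298, 540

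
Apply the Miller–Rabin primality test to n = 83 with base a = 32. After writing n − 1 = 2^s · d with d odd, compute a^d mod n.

82

n − 1 = 82 = 2^1 · 41, so s = 1 and d = 41.
32^41 mod 83 = 82.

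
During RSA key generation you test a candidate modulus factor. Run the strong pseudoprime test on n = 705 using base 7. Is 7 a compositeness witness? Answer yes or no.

yes

n − 1 = 704 = 2^6 · 11, so s = 6 and d = 11.
Repeated squaring mod 705: 7^1 ≡ 7, 7^2 ≡ 49, 7^4 ≡ 286, 7^8 ≡ 16.
11 = 8 + 2 + 1, so 7^11 ≡ 16·49·7 ≡ 553 (mod 705).
x_0 = 7^11 mod 705 = 553.
x_0 is neither 1 nor 704, so continue squaring.
x_1 = 553^2 mod 705 = 544.
x_2 = 544^2 mod 705 = 541.
x_3 = 541^2 mod 705 = 106.
x_4 = 106^2 mod 705 = 661.
x_5 = 661^2 mod 705 = 526.
Reached i = s−1 = 5 without hitting −1: 7 is a Miller–Rabin witness and 705 is composite.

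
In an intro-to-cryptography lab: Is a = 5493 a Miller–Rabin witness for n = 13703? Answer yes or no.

yes

n − 1 = 13702 = 2^1 · 6851, so s = 1 and d = 6851.
Repeated squaring mod 13703: 5493^1 ≡ 5493, 5493^2 ≡ 12746, 5493^4 ≡ 11451, 5493^8 ≡ 1394, 5493^16 ≡ 11113, 5493^32 ≡ 7333, 5493^64 ≡ 2317, 5493^128 ≡ 10616, 5493^256 ≡ 5984, 5493^512 ≡ 2317, 5493^1024 ≡ 10616, 5493^2048 ≡ 5984, 5493^4096 ≡ 2317.
6851 = 4096 + 2048 + 512 + 128 + 64 + 2 + 1, so 5493^6851 ≡ 2317·5984·2317·10616·2317·12746·5493 ≡ 8046 (mod 13703).
x_0 = 5493^6851 mod 13703 = 8046.
x_0 ∉ {1, 13702} and s = 1, so 5493 is a Miller–Rabin witness and 13703 is composite.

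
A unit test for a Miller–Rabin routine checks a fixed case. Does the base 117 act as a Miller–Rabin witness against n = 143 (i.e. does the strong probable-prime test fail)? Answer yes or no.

n − 1 = 142 = 2^1 · 71, so s = 1 and d = 71.
Repeated squaring mod 143: 117^1 ≡ 117, 117^2 ≡ 104, 117^4 ≡ 91, 117^8 ≡ 130, 117^16 ≡ 26, 117^32 ≡ 104, 117^64 ≡ 91.
71 = 64 + 4 + 2 + 1, so 117^71 ≡ 91·91·104·117 ≡ 117 (mod 143).
x_0 = 117^71 mod 143 = 117.
x_0 ∉ {1, 142} and s = 1, so 117 is a Miller–Rabin witness and 143 is composite.

yes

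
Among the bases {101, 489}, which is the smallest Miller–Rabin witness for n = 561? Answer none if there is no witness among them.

n − 1 = 560 = 2^4 · 35, so s = 4 and d = 35.
Base 101: x_0 = 101^35 mod 561 = 560. x_0 = 560 ≡ −1, so 101 is not a witness.
Base 489: x_0 = 489^35 mod 561 = 276. x_0 is neither 1 nor 560, so continue squaring. x_1 = 276^2 mod 561 = 441. x_2 = 441^2 mod 561 = 375. x_3 = 375^2 mod 561 = 375. Reached i = s−1 = 3 without hitting −1: 489 is a Miller–Rabin witness and 561 is composite.
The smallest witness among the given bases is 489.

489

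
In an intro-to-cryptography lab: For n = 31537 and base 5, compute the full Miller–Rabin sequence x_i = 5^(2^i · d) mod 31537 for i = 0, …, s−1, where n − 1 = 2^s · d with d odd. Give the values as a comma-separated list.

7738, 19418, 2352, 12929

n − 1 = 31536 = 2^4 · 1971, so s = 4 and d = 1971.
x_0 = 5^1971 mod 31537 = 7738.
x_1 = 7738^2 mod 31537 = 19418.
x_2 = 19418^2 mod 31537 = 2352.
x_3 = 2352^2 mod 31537 = 12929.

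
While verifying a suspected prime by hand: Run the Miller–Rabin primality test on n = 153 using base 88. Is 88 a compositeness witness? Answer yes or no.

n − 1 = 152 = 2^3 · 19, so s = 3 and d = 19.
By repeated squaring, 88^19 ≡ 61 (mod 153).
x_0 = 88^19 mod 153 = 61.
x_0 is neither 1 nor 152, so continue squaring.
x_1 = 61^2 mod 153 = 49.
x_2 = 49^2 mod 153 = 106.
Reached i = s−1 = 2 without hitting −1: 88 is a Miller–Rabin witness and 153 is composite.

yes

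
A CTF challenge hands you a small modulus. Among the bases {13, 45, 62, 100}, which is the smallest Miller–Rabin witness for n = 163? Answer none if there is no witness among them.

none

n − 1 = 162 = 2^1 · 81, so s = 1 and d = 81.
Base 13: x_0 = 13^81 mod 163 = 162. x_0 = 162 ≡ −1, so 13 is not a witness.
Base 45: x_0 = 45^81 mod 163 = 162. x_0 = 162 ≡ −1, so 45 is not a witness.
Base 62: x_0 = 62^81 mod 163 = 1. x_0 = 1, so 62 is not a witness.
Base 100: x_0 = 100^81 mod 163 = 1. x_0 = 1, so 100 is not a witness.
No listed base is a witness for 163.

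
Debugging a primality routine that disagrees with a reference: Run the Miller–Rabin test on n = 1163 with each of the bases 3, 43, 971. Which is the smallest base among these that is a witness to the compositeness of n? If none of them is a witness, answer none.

none

n − 1 = 1162 = 2^1 · 581, so s = 1 and d = 581.
Base 3: x_0 = 3^581 mod 1163 = 1. x_0 = 1, so 3 is not a witness.
Base 43: x_0 = 43^581 mod 1163 = 1. x_0 = 1, so 43 is not a witness.
Base 971: x_0 = 971^581 mod 1163 = 1162. x_0 = 1162 ≡ −1, so 971 is not a witness.
No listed base is a witness for 1163.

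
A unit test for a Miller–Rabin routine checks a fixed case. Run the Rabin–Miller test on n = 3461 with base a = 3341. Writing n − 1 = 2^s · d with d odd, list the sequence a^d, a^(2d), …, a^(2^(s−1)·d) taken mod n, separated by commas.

n − 1 = 3460 = 2^2 · 865, so s = 2 and d = 865.
x_0 = 3341^865 mod 3461 = 3460.
x_1 = 3460^2 mod 3461 = 1.

3460, 1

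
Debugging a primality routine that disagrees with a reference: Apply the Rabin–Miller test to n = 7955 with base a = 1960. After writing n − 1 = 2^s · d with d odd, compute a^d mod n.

n − 1 = 7954 = 2^1 · 3977, so s = 1 and d = 3977.
1960^3977 mod 7955 = 5845.

5845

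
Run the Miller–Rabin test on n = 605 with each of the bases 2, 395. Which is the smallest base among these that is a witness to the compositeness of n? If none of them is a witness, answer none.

n − 1 = 604 = 2^2 · 151, so s = 2 and d = 151.
Base 2: x_0 = 2^151 mod 605 = 563. x_0 is neither 1 nor 604, so continue squaring. x_1 = 563^2 mod 605 = 554. Reached i = s−1 = 1 without hitting −1: 2 is a Miller–Rabin witness and 605 is composite.
Base 395: x_0 = 395^151 mod 605 = 505. x_0 is neither 1 nor 604, so continue squaring. x_1 = 505^2 mod 605 = 320. Reached i = s−1 = 1 without hitting −1: 395 is a Miller–Rabin witness and 605 is composite.
The smallest witness among the given bases is 2.

2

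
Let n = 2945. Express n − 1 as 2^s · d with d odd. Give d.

Halving: 2944 → 1472 → 736 → 368 → 184 → 92 → 46 → 23; 23 is odd.
So 2944 = 2^7 · 23.

23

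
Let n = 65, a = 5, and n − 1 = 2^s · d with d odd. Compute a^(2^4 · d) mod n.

n − 1 = 64 = 2^6 · 1, so s = 6 and d = 1.
x_0 = 5^1 mod 65 = 5.
x_1 = 5^2 mod 65 = 25.
x_2 = 25^2 mod 65 = 40.
x_3 = 40^2 mod 65 = 40.
x_4 = 40^2 mod 65 = 40.

40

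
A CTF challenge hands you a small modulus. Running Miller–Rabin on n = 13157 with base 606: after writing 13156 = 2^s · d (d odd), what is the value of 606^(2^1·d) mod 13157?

1671

n − 1 = 13156 = 2^2 · 3289, so s = 2 and d = 3289.
x_0 = 606^3289 mod 13157 = 6948.
x_1 = 6948^2 mod 13157 = 1671.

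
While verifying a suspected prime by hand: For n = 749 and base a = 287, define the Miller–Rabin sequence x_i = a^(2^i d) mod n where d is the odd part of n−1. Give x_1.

n − 1 = 748 = 2^2 · 187, so s = 2 and d = 187.
x_0 = 287^187 mod 749 = 28.
x_1 = 28^2 mod 749 = 35.

35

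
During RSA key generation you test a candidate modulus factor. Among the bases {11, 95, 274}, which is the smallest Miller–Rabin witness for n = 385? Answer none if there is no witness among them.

n − 1 = 384 = 2^7 · 3, so s = 7 and d = 3.
Base 11: x_0 = 11^3 mod 385 = 176. x_0 is neither 1 nor 384, so continue squaring. x_1 = 176^2 mod 385 = 176. x_2 = 176^2 mod 385 = 176. x_3 = 176^2 mod 385 = 176. x_4 = 176^2 mod 385 = 176. x_5 = 176^2 mod 385 = 176. x_6 = 176^2 mod 385 = 176. Reached i = s−1 = 6 without hitting −1: 11 is a Miller–Rabin witness and 385 is composite.
Base 95: x_0 = 95^3 mod 385 = 365. x_0 is neither 1 nor 384, so continue squaring. x_1 = 365^2 mod 385 = 15. x_2 = 15^2 mod 385 = 225. x_3 = 225^2 mod 385 = 190. x_4 = 190^2 mod 385 = 295. x_5 = 295^2 mod 385 = 15. x_6 = 15^2 mod 385 = 225. Reached i = s−1 = 6 without hitting −1: 95 is a Miller–Rabin witness and 385 is composite.
Base 274: x_0 = 274^3 mod 385 = 274. x_0 is neither 1 nor 384, so continue squaring. x_1 = 274^2 mod 385 = 1. x_1 = 1 but x_0 ≠ ±1, a nontrivial square root of 1 — 274 is a witness and 385 is composite.
The smallest witness among the given bases is 11.

11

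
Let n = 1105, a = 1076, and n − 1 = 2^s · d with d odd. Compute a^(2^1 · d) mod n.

n − 1 = 1104 = 2^4 · 69, so s = 4 and d = 69.
x_0 = 1076^69 mod 1105 = 116.
x_1 = 116^2 mod 1105 = 196.

196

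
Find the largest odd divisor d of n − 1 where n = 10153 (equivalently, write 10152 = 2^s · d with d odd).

1269

Halving: 10152 → 5076 → 2538 → 1269; 1269 is odd.
So 10152 = 2^3 · 1269.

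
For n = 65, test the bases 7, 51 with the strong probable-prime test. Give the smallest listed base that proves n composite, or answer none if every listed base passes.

n − 1 = 64 = 2^6 · 1, so s = 6 and d = 1.
Base 7: x_0 = 7^1 mod 65 = 7. x_0 is neither 1 nor 64, so continue squaring. x_1 = 7^2 mod 65 = 49. x_2 = 49^2 mod 65 = 61. x_3 = 61^2 mod 65 = 16. x_4 = 16^2 mod 65 = 61. x_5 = 61^2 mod 65 = 16. Reached i = s−1 = 5 without hitting −1: 7 is a Miller–Rabin witness and 65 is composite.
Base 51: x_0 = 51^1 mod 65 = 51. x_0 is neither 1 nor 64, so continue squaring. x_1 = 51^2 mod 65 = 1. x_1 = 1 but x_0 ≠ ±1, a nontrivial square root of 1 — 51 is a witness and 65 is composite.
The smallest witness among the given bases is 7.

7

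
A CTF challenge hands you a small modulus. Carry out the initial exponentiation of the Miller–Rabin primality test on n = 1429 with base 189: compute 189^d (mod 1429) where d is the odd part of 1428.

1428

n − 1 = 1428 = 2^2 · 357, so s = 2 and d = 357.
189^357 mod 1429 = 1428.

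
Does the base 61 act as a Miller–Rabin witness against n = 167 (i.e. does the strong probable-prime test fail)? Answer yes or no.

n − 1 = 166 = 2^1 · 83, so s = 1 and d = 83.
x_0 = 61^83 mod 167 = 1.
x_0 = 1, so 61 is not a witness.

no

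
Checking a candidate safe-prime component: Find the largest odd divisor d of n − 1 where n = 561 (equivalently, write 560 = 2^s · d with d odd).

Halving: 560 → 280 → 140 → 70 → 35; 35 is odd.
So 560 = 2^4 · 35.

35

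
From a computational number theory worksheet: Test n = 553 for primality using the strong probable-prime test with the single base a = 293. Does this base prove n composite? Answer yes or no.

no

n − 1 = 552 = 2^3 · 69, so s = 3 and d = 69.
x_0 = 293^69 mod 553 = 552.
x_0 = 552 ≡ −1, so 293 is not a witness.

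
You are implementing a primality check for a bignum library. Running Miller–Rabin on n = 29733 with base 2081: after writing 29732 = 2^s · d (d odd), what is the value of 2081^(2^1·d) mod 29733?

1120

n − 1 = 29732 = 2^2 · 7433, so s = 2 and d = 7433.
By repeated squaring, 2081^7433 ≡ 3308 (mod 29733).
x_0 = 3308.
x_1 = 3308^2 mod 29733 = 1120.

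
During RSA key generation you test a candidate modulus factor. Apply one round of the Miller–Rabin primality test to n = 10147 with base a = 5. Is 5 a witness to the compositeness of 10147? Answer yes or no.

yes

n − 1 = 10146 = 2^1 · 5073, so s = 1 and d = 5073.
Repeated squaring mod 10147: 5^1 ≡ 5, 5^2 ≡ 25, 5^4 ≡ 625, 5^8 ≡ 5039, 5^16 ≡ 3727, 5^32 ≡ 9433, 5^64 ≡ 2446, 5^128 ≡ 6333, 5^256 ≡ 5945, 5^512 ≡ 1024, 5^1024 ≡ 3435, 5^2048 ≡ 8411, 5^4096 ≡ 37.
5073 = 4096 + 512 + 256 + 128 + 64 + 16 + 1, so 5^5073 ≡ 37·1024·5945·6333·2446·3727·5 ≡ 7307 (mod 10147).
x_0 = 5^5073 mod 10147 = 7307.
x_0 ∉ {1, 10146} and s = 1, so 5 is a Miller–Rabin witness and 10147 is composite.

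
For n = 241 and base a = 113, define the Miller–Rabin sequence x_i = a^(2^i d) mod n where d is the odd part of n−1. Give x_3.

1

n − 1 = 240 = 2^4 · 15, so s = 4 and d = 15.
x_0 = 113^15 mod 241 = 211.
x_1 = 211^2 mod 241 = 177.
x_2 = 177^2 mod 241 = 240.
x_3 = 240^2 mod 241 = 1.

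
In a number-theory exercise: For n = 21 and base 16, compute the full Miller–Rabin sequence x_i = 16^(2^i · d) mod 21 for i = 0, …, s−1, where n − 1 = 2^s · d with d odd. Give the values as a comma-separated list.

n − 1 = 20 = 2^2 · 5, so s = 2 and d = 5.
x_0 = 16^5 mod 21 = 4.
x_1 = 4^2 mod 21 = 16.

4, 16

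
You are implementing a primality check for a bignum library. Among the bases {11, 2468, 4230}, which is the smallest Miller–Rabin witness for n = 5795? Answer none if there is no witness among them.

11

n − 1 = 5794 = 2^1 · 2897, so s = 1 and d = 2897.
Base 11: x_0 = 11^2897 mod 5795 = 4586. x_0 ∉ {1, 5794} and s = 1, so 11 is a Miller–Rabin witness and 5795 is composite.
Base 2468: x_0 = 2468^2897 mod 5795 = 2783. x_0 ∉ {1, 5794} and s = 1, so 2468 is a Miller–Rabin witness and 5795 is composite.
Base 4230: x_0 = 4230^2897 mod 5795 = 4055. x_0 ∉ {1, 5794} and s = 1, so 4230 is a Miller–Rabin witness and 5795 is composite.
The smallest witness among the given bases is 11.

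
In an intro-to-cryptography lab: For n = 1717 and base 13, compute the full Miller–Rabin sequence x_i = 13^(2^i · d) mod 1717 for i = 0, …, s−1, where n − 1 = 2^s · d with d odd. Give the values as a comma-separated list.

n − 1 = 1716 = 2^2 · 429, so s = 2 and d = 429.
x_0 = 13^429 mod 1717 = 931.
x_1 = 931^2 mod 1717 = 1393.

931, 1393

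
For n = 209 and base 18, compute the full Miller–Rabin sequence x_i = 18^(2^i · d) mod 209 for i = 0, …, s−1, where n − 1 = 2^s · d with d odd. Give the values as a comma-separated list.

189, 191, 115, 58

n − 1 = 208 = 2^4 · 13, so s = 4 and d = 13.
x_0 = 18^13 mod 209 = 189.
x_1 = 189^2 mod 209 = 191.
x_2 = 191^2 mod 209 = 115.
x_3 = 115^2 mod 209 = 58.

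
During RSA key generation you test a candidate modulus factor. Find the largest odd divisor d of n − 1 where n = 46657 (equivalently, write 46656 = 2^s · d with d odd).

Halving: 46656 → 23328 → 11664 → 5832 → 2916 → 1458 → 729; 729 is odd.
So 46656 = 2^6 · 729.

729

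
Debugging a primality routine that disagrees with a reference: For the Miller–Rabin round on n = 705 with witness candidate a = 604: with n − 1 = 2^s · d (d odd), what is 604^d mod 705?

n − 1 = 704 = 2^6 · 11, so s = 6 and d = 11.
By repeated squaring, 604^11 ≡ 199 (mod 705).

199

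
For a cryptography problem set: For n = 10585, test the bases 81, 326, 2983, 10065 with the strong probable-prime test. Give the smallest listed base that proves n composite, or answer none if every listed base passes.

n − 1 = 10584 = 2^3 · 1323, so s = 3 and d = 1323.
Base 81: x_0 = 81^1323 mod 10585 = 1. x_0 = 1, so 81 is not a witness.
Base 326: x_0 = 326^1323 mod 10585 = 7541. x_0 is neither 1 nor 10584, so continue squaring. x_1 = 7541^2 mod 10585 = 4061. x_2 = 4061^2 mod 10585 = 291. Reached i = s−1 = 2 without hitting −1: 326 is a Miller–Rabin witness and 10585 is composite.
Base 2983: x_0 = 2983^1323 mod 10585 = 3307. x_0 is neither 1 nor 10584, so continue squaring. x_1 = 3307^2 mod 10585 = 1944. x_2 = 1944^2 mod 10585 = 291. Reached i = s−1 = 2 without hitting −1: 2983 is a Miller–Rabin witness and 10585 is composite.
Base 10065: x_0 = 10065^1323 mod 10585 = 10075. x_0 is neither 1 nor 10584, so continue squaring. x_1 = 10075^2 mod 10585 = 6060. x_2 = 6060^2 mod 10585 = 4235. Reached i = s−1 = 2 without hitting −1: 10065 is a Miller–Rabin witness and 10585 is composite.
The smallest witness among the given bases is 326.

326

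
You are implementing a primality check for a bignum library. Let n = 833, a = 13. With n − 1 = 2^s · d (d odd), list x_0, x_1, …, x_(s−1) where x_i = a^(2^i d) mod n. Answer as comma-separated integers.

132, 764, 596, 358, 715, 596

n − 1 = 832 = 2^6 · 13, so s = 6 and d = 13.
x_0 = 13^13 mod 833 = 132.
x_1 = 132^2 mod 833 = 764.
x_2 = 764^2 mod 833 = 596.
x_3 = 596^2 mod 833 = 358.
x_4 = 358^2 mod 833 = 715.
x_5 = 715^2 mod 833 = 596.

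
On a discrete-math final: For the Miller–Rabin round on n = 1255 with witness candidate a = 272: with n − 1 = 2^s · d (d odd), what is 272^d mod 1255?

n − 1 = 1254 = 2^1 · 627, so s = 1 and d = 627.
272^627 mod 1255 = 943.

943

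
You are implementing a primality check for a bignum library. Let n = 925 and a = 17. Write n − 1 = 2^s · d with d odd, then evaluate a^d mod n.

458

n − 1 = 924 = 2^2 · 231, so s = 2 and d = 231.
17^231 mod 925 = 458.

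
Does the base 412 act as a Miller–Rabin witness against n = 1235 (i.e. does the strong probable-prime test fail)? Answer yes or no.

yes

n − 1 = 1234 = 2^1 · 617, so s = 1 and d = 617.
Repeated squaring mod 1235: 412^1 ≡ 412, 412^2 ≡ 549, 412^4 ≡ 61, 412^8 ≡ 16, 412^16 ≡ 256, 412^32 ≡ 81, 412^64 ≡ 386, 412^128 ≡ 796, 412^256 ≡ 61, 412^512 ≡ 16.
617 = 512 + 64 + 32 + 8 + 1, so 412^617 ≡ 16·386·81·16·412 ≡ 432 (mod 1235).
x_0 = 412^617 mod 1235 = 432.
x_0 ∉ {1, 1234} and s = 1, so 412 is a Miller–Rabin witness and 1235 is composite.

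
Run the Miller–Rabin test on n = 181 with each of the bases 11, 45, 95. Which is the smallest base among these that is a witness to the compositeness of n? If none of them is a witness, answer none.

n − 1 = 180 = 2^2 · 45, so s = 2 and d = 45.
Base 11: x_0 = 11^45 mod 181 = 180. x_0 = 180 ≡ −1, so 11 is not a witness.
Base 45: x_0 = 45^45 mod 181 = 1. x_0 = 1, so 45 is not a witness.
Base 95: x_0 = 95^45 mod 181 = 19. x_0 is neither 1 nor 180, so continue squaring. x_1 = 19^2 mod 181 = 180. x_1 ≡ −1, so 95 is not a witness.
No listed base is a witness for 181.

none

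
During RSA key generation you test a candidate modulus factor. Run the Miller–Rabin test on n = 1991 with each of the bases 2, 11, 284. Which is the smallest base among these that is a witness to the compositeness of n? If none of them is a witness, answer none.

n − 1 = 1990 = 2^1 · 995, so s = 1 and d = 995.
Base 2: x_0 = 2^995 mod 1991 = 692. x_0 ∉ {1, 1990} and s = 1, so 2 is a Miller–Rabin witness and 1991 is composite.
Base 11: x_0 = 11^995 mod 1991 = 1771. x_0 ∉ {1, 1990} and s = 1, so 11 is a Miller–Rabin witness and 1991 is composite.
Base 284: x_0 = 284^995 mod 1991 = 1376. x_0 ∉ {1, 1990} and s = 1, so 284 is a Miller–Rabin witness and 1991 is composite.
The smallest witness among the given bases is 2.

2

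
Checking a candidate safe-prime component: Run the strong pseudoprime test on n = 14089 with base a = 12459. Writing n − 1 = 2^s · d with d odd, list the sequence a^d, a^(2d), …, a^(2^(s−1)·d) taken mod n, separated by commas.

10977, 5401, 6571

n − 1 = 14088 = 2^3 · 1761, so s = 3 and d = 1761.
x_0 = 12459^1761 mod 14089 = 10977.
x_1 = 10977^2 mod 14089 = 5401.
x_2 = 5401^2 mod 14089 = 6571.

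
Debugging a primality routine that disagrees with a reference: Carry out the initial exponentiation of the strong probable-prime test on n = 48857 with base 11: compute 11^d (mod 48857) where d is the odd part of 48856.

n − 1 = 48856 = 2^3 · 6107, so s = 3 and d = 6107.
11^6107 mod 48857 = 44380.

44380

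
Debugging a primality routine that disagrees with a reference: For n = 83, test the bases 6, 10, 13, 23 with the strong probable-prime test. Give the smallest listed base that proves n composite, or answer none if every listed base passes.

none

n − 1 = 82 = 2^1 · 41, so s = 1 and d = 41.
Base 6: x_0 = 6^41 mod 83 = 82. x_0 = 82 ≡ −1, so 6 is not a witness.
Base 10: x_0 = 10^41 mod 83 = 1. x_0 = 1, so 10 is not a witness.
Base 13: x_0 = 13^41 mod 83 = 82. x_0 = 82 ≡ −1, so 13 is not a witness.
Base 23: x_0 = 23^41 mod 83 = 1. x_0 = 1, so 23 is not a witness.
No listed base is a witness for 83.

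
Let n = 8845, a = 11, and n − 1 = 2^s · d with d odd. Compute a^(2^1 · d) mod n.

731

n − 1 = 8844 = 2^2 · 2211, so s = 2 and d = 2211.
x_0 = 11^2211 mod 8845 = 8041.
x_1 = 8041^2 mod 8845 = 731.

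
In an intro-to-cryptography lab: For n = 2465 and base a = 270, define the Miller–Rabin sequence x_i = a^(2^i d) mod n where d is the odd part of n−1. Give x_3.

1480

n − 1 = 2464 = 2^5 · 77, so s = 5 and d = 77.
x_0 = 270^77 mod 2465 = 1855.
x_1 = 1855^2 mod 2465 = 2350.
x_2 = 2350^2 mod 2465 = 900.
x_3 = 900^2 mod 2465 = 1480.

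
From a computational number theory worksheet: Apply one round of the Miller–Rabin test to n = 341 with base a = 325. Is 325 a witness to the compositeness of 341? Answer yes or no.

n − 1 = 340 = 2^2 · 85, so s = 2 and d = 85.
x_0 = 325^85 mod 341 = 340.
x_0 = 340 ≡ −1, so 325 is not a witness.

no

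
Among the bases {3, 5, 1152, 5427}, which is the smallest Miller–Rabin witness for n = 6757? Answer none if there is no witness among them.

3

n − 1 = 6756 = 2^2 · 1689, so s = 2 and d = 1689.
Base 3: x_0 = 3^1689 mod 6757 = 5038. x_0 is neither 1 nor 6756, so continue squaring. x_1 = 5038^2 mod 6757 = 2152. Reached i = s−1 = 1 without hitting −1: 3 is a Miller–Rabin witness and 6757 is composite.
Base 5: x_0 = 5^1689 mod 6757 = 294. x_0 is neither 1 nor 6756, so continue squaring. x_1 = 294^2 mod 6757 = 5352. Reached i = s−1 = 1 without hitting −1: 5 is a Miller–Rabin witness and 6757 is composite.
Base 1152: x_0 = 1152^1689 mod 6757 = 6510. x_0 is neither 1 nor 6756, so continue squaring. x_1 = 6510^2 mod 6757 = 196. Reached i = s−1 = 1 without hitting −1: 1152 is a Miller–Rabin witness and 6757 is composite.
Base 5427: x_0 = 5427^1689 mod 6757 = 6161. x_0 is neither 1 nor 6756, so continue squaring. x_1 = 6161^2 mod 6757 = 3852. Reached i = s−1 = 1 without hitting −1: 5427 is a Miller–Rabin witness and 6757 is composite.
The smallest witness among the given bases is 3.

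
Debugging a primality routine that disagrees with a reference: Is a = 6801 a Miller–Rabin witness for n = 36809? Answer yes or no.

no

n − 1 = 36808 = 2^3 · 4601, so s = 3 and d = 4601.
x_0 = 6801^4601 mod 36809 = 24941.
x_0 is neither 1 nor 36808, so continue squaring.
x_1 = 24941^2 mod 36809 = 18190.
x_2 = 18190^2 mod 36809 = 36808.
x_2 ≡ −1, so 6801 is not a witness.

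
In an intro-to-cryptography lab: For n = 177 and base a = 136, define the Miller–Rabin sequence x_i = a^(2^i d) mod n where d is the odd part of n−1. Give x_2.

49

n − 1 = 176 = 2^4 · 11, so s = 4 and d = 11.
x_0 = 136^11 mod 177 = 40.
x_1 = 40^2 mod 177 = 7.
x_2 = 7^2 mod 177 = 49.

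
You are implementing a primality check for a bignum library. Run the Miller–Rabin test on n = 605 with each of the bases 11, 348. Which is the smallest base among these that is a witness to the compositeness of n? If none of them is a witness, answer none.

11

n − 1 = 604 = 2^2 · 151, so s = 2 and d = 151.
Base 11: x_0 = 11^151 mod 605 = 121. x_0 is neither 1 nor 604, so continue squaring. x_1 = 121^2 mod 605 = 121. Reached i = s−1 = 1 without hitting −1: 11 is a Miller–Rabin witness and 605 is composite.
Base 348: x_0 = 348^151 mod 605 = 447. x_0 is neither 1 nor 604, so continue squaring. x_1 = 447^2 mod 605 = 159. Reached i = s−1 = 1 without hitting −1: 348 is a Miller–Rabin witness and 605 is composite.
The smallest witness among the given bases is 11.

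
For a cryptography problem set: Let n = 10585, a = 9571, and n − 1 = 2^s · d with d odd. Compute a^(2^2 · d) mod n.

n − 1 = 10584 = 2^3 · 1323, so s = 3 and d = 1323.
x_0 = 9571^1323 mod 10585 = 1.
x_1 = 1^2 mod 10585 = 1.
x_2 = 1^2 mod 10585 = 1.

1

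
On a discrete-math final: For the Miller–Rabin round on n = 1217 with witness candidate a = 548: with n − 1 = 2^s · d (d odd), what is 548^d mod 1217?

n − 1 = 1216 = 2^6 · 19, so s = 6 and d = 19.
548^19 mod 1217 = 825.

825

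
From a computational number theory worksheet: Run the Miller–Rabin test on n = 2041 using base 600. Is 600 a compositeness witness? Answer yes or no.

n − 1 = 2040 = 2^3 · 255, so s = 3 and d = 255.
x_0 = 600^255 mod 2041 = 970.
x_0 is neither 1 nor 2040, so continue squaring.
x_1 = 970^2 mod 2041 = 2040.
x_1 ≡ −1, so 600 is not a witness.

no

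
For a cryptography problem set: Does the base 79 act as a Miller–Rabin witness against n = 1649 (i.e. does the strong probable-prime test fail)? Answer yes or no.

n − 1 = 1648 = 2^4 · 103, so s = 4 and d = 103.
x_0 = 79^103 mod 1649 = 1482.
x_0 is neither 1 nor 1648, so continue squaring.
x_1 = 1482^2 mod 1649 = 1505.
x_2 = 1505^2 mod 1649 = 948.
x_3 = 948^2 mod 1649 = 1648.
x_3 ≡ −1, so 79 is not a witness.

no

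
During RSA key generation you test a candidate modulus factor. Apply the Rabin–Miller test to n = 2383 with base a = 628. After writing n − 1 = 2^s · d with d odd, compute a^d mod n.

n − 1 = 2382 = 2^1 · 1191, so s = 1 and d = 1191.
628^1191 mod 2383 = 2382.

2382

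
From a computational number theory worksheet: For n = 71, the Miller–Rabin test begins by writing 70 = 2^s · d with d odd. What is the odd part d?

Halving: 70 → 35; 35 is odd.
So 70 = 2^1 · 35.

35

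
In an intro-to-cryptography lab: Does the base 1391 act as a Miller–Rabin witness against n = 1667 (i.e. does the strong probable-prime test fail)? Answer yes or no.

n − 1 = 1666 = 2^1 · 833, so s = 1 and d = 833.
x_0 = 1391^833 mod 1667 = 1666.
x_0 = 1666 ≡ −1, so 1391 is not a witness.

no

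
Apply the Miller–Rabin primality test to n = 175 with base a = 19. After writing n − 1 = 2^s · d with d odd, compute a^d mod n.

n − 1 = 174 = 2^1 · 87, so s = 1 and d = 87.
By repeated squaring, 19^87 ≡ 139 (mod 175).

139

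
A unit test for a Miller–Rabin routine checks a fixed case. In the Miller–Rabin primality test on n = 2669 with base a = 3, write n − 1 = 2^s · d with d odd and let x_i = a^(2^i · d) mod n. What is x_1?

n − 1 = 2668 = 2^2 · 667, so s = 2 and d = 667.
x_0 = 3^667 mod 2669 = 704.
x_1 = 704^2 mod 2669 = 1851.

1851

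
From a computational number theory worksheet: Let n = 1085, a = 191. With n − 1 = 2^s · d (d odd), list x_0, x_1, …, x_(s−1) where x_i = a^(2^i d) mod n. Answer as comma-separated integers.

n − 1 = 1084 = 2^2 · 271, so s = 2 and d = 271.
x_0 = 191^271 mod 1085 = 191.
x_1 = 191^2 mod 1085 = 676.

191, 676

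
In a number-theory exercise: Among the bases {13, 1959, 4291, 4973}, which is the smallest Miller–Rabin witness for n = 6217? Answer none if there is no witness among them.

n − 1 = 6216 = 2^3 · 777, so s = 3 and d = 777.
Base 13: x_0 = 13^777 mod 6217 = 3845. x_0 is neither 1 nor 6216, so continue squaring. x_1 = 3845^2 mod 6217 = 6216. x_1 ≡ −1, so 13 is not a witness.
Base 1959: x_0 = 1959^777 mod 6217 = 6216. x_0 = 6216 ≡ −1, so 1959 is not a witness.
Base 4291: x_0 = 4291^777 mod 6217 = 3845. x_0 is neither 1 nor 6216, so continue squaring. x_1 = 3845^2 mod 6217 = 6216. x_1 ≡ −1, so 4291 is not a witness.
Base 4973: x_0 = 4973^777 mod 6217 = 4568. x_0 is neither 1 nor 6216, so continue squaring. x_1 = 4568^2 mod 6217 = 2372. x_2 = 2372^2 mod 6217 = 6216. x_2 ≡ −1, so 4973 is not a witness.
No listed base is a witness for 6217.

none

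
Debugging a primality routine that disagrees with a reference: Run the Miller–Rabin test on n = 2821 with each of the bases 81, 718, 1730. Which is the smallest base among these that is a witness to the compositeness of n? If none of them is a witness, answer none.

none

n − 1 = 2820 = 2^2 · 705, so s = 2 and d = 705.
Base 81: x_0 = 81^705 mod 2821 = 1. x_0 = 1, so 81 is not a witness.
Base 718: x_0 = 718^705 mod 2821 = 1. x_0 = 1, so 718 is not a witness.
Base 1730: x_0 = 1730^705 mod 2821 = 1. x_0 = 1, so 1730 is not a witness.
No listed base is a witness for 2821.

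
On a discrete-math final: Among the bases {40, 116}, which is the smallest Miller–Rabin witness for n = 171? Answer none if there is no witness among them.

n − 1 = 170 = 2^1 · 85, so s = 1 and d = 85.
Base 40: x_0 = 40^85 mod 171 = 22. x_0 ∉ {1, 170} and s = 1, so 40 is a Miller–Rabin witness and 171 is composite.
Base 116: x_0 = 116^85 mod 171 = 98. x_0 ∉ {1, 170} and s = 1, so 116 is a Miller–Rabin witness and 171 is composite.
The smallest witness among the given bases is 40.

40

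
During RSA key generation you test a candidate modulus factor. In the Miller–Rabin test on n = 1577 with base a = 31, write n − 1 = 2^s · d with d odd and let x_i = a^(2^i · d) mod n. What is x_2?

n − 1 = 1576 = 2^3 · 197, so s = 3 and d = 197.
x_0 = 31^197 mod 1577 = 426.
x_1 = 426^2 mod 1577 = 121.
x_2 = 121^2 mod 1577 = 448.

448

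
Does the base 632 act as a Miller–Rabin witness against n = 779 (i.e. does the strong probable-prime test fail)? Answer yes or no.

n − 1 = 778 = 2^1 · 389, so s = 1 and d = 389.
By repeated squaring, 632^389 ≡ 671 (mod 779).
x_0 = 632^389 mod 779 = 671.
x_0 ∉ {1, 778} and s = 1, so 632 is a Miller–Rabin witness and 779 is composite.

yes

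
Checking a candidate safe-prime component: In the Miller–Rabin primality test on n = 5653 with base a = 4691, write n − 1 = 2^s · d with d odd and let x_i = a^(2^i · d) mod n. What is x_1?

5652

n − 1 = 5652 = 2^2 · 1413, so s = 2 and d = 1413.
Repeated squaring mod 5653: 4691^1 ≡ 4691, 4691^2 ≡ 4005, 4691^4 ≡ 2464, 4691^8 ≡ 5627, 4691^16 ≡ 676, 4691^32 ≡ 4736, 4691^64 ≡ 4245, 4691^128 ≡ 3914, 4691^256 ≡ 5419, 4691^512 ≡ 3879, 4691^1024 ≡ 4008.
1413 = 1024 + 256 + 128 + 4 + 1, so 4691^1413 ≡ 4008·5419·3914·2464·4691 ≡ 310 (mod 5653).
x_0 = 310.
x_1 = 310^2 mod 5653 = 5652.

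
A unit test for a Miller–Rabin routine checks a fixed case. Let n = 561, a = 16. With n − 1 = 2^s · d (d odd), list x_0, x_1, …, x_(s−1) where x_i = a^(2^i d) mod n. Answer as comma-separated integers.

n − 1 = 560 = 2^4 · 35, so s = 4 and d = 35.
x_0 = 16^35 mod 561 = 67.
x_1 = 67^2 mod 561 = 1.
x_2 = 1^2 mod 561 = 1.
x_3 = 1^2 mod 561 = 1.

67, 1, 1, 1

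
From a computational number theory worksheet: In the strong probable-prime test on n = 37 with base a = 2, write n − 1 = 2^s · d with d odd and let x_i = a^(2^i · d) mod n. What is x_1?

n − 1 = 36 = 2^2 · 9, so s = 2 and d = 9.
x_0 = 2^9 mod 37 = 31.
x_1 = 31^2 mod 37 = 36.

36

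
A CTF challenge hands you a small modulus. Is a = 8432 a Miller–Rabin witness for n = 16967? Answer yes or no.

yes

n − 1 = 16966 = 2^1 · 8483, so s = 1 and d = 8483.
Repeated squaring mod 16967: 8432^1 ≡ 8432, 8432^2 ≡ 6894, 8432^4 ≡ 2669, 8432^8 ≡ 14388, 8432^16 ≡ 177, 8432^32 ≡ 14362, 8432^64 ≡ 16192, 8432^128 ≡ 6780, 8432^256 ≡ 4797, 8432^512 ≡ 3957, 8432^1024 ≡ 14275, 8432^2048 ≡ 1955, 8432^4096 ≡ 4450, 8432^8192 ≡ 2011.
8483 = 8192 + 256 + 32 + 2 + 1, so 8432^8483 ≡ 2011·4797·14362·6894·8432 ≡ 9198 (mod 16967).
x_0 = 8432^8483 mod 16967 = 9198.
x_0 ∉ {1, 16966} and s = 1, so 8432 is a Miller–Rabin witness and 16967 is composite.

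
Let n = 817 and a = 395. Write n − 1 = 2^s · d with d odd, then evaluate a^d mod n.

65

n − 1 = 816 = 2^4 · 51, so s = 4 and d = 51.
395^51 mod 817 = 65.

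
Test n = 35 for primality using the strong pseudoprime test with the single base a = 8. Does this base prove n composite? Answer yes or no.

yes

n − 1 = 34 = 2^1 · 17, so s = 1 and d = 17.
x_0 = 8^17 mod 35 = 8.
x_0 ∉ {1, 34} and s = 1, so 8 is a Miller–Rabin witness and 35 is composite.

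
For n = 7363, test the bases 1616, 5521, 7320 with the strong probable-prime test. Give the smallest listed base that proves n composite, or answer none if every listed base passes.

5521

n − 1 = 7362 = 2^1 · 3681, so s = 1 and d = 3681.
Base 1616: x_0 = 1616^3681 mod 7363 = 7362. x_0 = 7362 ≡ −1, so 1616 is not a witness.
Base 5521: x_0 = 5521^3681 mod 7363 = 2448. x_0 ∉ {1, 7362} and s = 1, so 5521 is a Miller–Rabin witness and 7363 is composite.
Base 7320: x_0 = 7320^3681 mod 7363 = 6765. x_0 ∉ {1, 7362} and s = 1, so 7320 is a Miller–Rabin witness and 7363 is composite.
The smallest witness among the given bases is 5521.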